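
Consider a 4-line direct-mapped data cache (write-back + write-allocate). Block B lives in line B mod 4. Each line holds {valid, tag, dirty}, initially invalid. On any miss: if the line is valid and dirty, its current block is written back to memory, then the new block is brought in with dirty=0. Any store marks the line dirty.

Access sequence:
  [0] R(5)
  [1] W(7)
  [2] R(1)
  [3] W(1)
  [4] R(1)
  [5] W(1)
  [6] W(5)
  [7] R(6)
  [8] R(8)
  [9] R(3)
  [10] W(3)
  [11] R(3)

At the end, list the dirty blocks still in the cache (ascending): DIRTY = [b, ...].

  0 | R B5 → L1 miss [-]
  1 | W B7 → L3 miss [D]
  2 | R B1 → L1 miss [-]
  3 | W B1 → L1 hit [D]
  4 | R B1 → L1 hit [D]
  5 | W B1 → L1 hit [D]
  6 | W B5 → L1 miss wb→B1 [D]
  7 | R B6 → L2 miss [-]
  8 | R B8 → L0 miss [-]
  9 | R B3 → L3 miss wb→B7 [-]
  10 | W B3 → L3 hit [D]
  11 | R B3 → L3 hit [D]

DIRTY = [3, 5]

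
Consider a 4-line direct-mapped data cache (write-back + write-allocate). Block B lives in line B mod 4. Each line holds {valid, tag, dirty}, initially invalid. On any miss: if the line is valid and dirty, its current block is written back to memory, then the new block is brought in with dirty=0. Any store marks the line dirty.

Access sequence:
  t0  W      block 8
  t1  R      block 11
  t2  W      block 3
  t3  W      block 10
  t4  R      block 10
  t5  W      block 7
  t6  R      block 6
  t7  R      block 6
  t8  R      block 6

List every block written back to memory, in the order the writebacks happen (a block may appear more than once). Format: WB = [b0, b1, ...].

WB = [3, 10]

0: W B8 → L0 miss [D]
1: R B11 → L3 miss [-]
2: W B3 → L3 miss [D]
3: W B10 → L2 miss [D]
4: R B10 → L2 hit [D]
5: W B7 → L3 miss wb→B3 [D]
6: R B6 → L2 miss wb→B10 [-]
7: R B6 → L2 hit [-]
8: R B6 → L2 hit [-]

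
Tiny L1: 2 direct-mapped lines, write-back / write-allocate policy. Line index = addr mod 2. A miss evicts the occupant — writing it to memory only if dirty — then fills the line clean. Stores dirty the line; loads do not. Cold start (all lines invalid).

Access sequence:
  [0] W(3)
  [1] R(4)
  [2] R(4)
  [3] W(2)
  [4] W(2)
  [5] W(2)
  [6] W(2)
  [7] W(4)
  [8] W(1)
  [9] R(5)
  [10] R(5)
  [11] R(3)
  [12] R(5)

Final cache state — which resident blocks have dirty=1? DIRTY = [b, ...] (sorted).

DIRTY = [4]

0: W B3 -> L1 miss  d=D]
1: R B4 -> L0 miss  d=-]
2: R B4 -> L0 hit  d=-]
3: W B2 -> L0 miss  d=D]
4: W B2 -> L0 hit  d=D]
5: W B2 -> L0 hit  d=D]
6: W B2 -> L0 hit  d=D]
7: W B4 -> L0 miss wb->B2  d=D]
8: W B1 -> L1 miss wb->B3  d=D]
9: R B5 -> L1 miss wb->B1  d=-]
10: R B5 -> L1 hit  d=-]
11: R B3 -> L1 miss  d=-]
12: R B5 -> L1 miss  d=-]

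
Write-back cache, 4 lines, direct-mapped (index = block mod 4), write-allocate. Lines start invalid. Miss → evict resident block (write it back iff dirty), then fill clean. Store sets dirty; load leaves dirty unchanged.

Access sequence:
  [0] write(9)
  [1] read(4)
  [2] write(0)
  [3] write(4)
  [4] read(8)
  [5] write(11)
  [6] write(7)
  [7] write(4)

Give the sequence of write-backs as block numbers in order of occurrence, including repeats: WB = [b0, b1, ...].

WB = [0, 4, 11]

  0 | W B9 → L1 miss [D]
  1 | R B4 → L0 miss [-]
  2 | W B0 → L0 miss [D]
  3 | W B4 → L0 miss wb→B0 [D]
  4 | R B8 → L0 miss wb→B4 [-]
  5 | W B11 → L3 miss [D]
  6 | W B7 → L3 miss wb→B11 [D]
  7 | W B4 → L0 miss [D]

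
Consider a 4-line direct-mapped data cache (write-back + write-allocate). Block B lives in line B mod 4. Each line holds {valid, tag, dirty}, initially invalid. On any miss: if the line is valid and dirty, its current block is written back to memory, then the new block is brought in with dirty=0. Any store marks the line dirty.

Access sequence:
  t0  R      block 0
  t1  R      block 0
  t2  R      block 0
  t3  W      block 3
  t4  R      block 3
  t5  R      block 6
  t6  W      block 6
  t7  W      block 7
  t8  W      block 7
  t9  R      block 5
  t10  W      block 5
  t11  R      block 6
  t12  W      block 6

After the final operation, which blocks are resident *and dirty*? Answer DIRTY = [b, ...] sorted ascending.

DIRTY = [5, 6, 7]

0: R B0 -> L0 miss  d=-]
1: R B0 -> L0 hit  d=-]
2: R B0 -> L0 hit  d=-]
3: W B3 -> L3 miss  d=D]
4: R B3 -> L3 hit  d=D]
5: R B6 -> L2 miss  d=-]
6: W B6 -> L2 hit  d=D]
7: W B7 -> L3 miss wb->B3  d=D]
8: W B7 -> L3 hit  d=D]
9: R B5 -> L1 miss  d=-]
10: W B5 -> L1 hit  d=D]
11: R B6 -> L2 hit  d=D]
12: W B6 -> L2 hit  d=D]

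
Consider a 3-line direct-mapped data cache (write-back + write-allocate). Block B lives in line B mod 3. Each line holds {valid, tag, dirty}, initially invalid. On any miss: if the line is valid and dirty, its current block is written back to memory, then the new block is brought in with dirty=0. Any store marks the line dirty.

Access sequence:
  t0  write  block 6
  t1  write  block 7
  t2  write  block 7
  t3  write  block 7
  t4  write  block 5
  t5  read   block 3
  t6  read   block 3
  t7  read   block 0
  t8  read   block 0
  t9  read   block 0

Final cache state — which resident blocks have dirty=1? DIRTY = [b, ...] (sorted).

DIRTY = [5, 7]

0: W B6 -> L0 miss  d=D]
1: W B7 -> L1 miss  d=D]
2: W B7 -> L1 hit  d=D]
3: W B7 -> L1 hit  d=D]
4: W B5 -> L2 miss  d=D]
5: R B3 -> L0 miss wb->B6  d=-]
6: R B3 -> L0 hit  d=-]
7: R B0 -> L0 miss  d=-]
8: R B0 -> L0 hit  d=-]
9: R B0 -> L0 hit  d=-]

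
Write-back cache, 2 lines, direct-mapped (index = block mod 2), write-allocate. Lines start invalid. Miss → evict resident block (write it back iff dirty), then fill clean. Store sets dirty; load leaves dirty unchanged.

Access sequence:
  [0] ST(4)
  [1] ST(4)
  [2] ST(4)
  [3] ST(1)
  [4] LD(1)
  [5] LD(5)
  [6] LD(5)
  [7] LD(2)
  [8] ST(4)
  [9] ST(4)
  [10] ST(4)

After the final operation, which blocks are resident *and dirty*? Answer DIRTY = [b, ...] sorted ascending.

  0 | W B4 → L0 miss [D]
  1 | W B4 → L0 hit [D]
  2 | W B4 → L0 hit [D]
  3 | W B1 → L1 miss [D]
  4 | R B1 → L1 hit [D]
  5 | R B5 → L1 miss wb→B1 [-]
  6 | R B5 → L1 hit [-]
  7 | R B2 → L0 miss wb→B4 [-]
  8 | W B4 → L0 miss [D]
  9 | W B4 → L0 hit [D]
  10 | W B4 → L0 hit [D]

DIRTY = [4]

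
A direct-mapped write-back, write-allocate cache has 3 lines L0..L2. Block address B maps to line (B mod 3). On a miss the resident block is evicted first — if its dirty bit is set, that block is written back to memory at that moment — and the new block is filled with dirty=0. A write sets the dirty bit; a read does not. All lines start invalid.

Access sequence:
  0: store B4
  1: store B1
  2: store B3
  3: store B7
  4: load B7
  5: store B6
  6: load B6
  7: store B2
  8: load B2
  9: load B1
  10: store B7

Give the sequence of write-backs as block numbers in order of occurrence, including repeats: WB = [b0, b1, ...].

WB = [4, 1, 3, 7]

  0 | W B4 → L1 miss [D]
  1 | W B1 → L1 miss wb→B4 [D]
  2 | W B3 → L0 miss [D]
  3 | W B7 → L1 miss wb→B1 [D]
  4 | R B7 → L1 hit [D]
  5 | W B6 → L0 miss wb→B3 [D]
  6 | R B6 → L0 hit [D]
  7 | W B2 → L2 miss [D]
  8 | R B2 → L2 hit [D]
  9 | R B1 → L1 miss wb→B7 [-]
  10 | W B7 → L1 miss [D]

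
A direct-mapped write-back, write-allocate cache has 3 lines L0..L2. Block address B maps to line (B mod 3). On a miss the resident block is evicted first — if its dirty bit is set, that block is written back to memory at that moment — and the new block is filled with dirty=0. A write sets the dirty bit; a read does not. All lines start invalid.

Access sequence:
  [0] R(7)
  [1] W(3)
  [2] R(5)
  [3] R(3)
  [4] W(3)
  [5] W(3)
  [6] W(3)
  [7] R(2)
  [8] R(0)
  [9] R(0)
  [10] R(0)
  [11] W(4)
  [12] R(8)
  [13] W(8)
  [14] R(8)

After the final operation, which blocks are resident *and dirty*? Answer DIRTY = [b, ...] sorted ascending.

  0 | R B7 → L1 miss [-]
  1 | W B3 → L0 miss [D]
  2 | R B5 → L2 miss [-]
  3 | R B3 → L0 hit [D]
  4 | W B3 → L0 hit [D]
  5 | W B3 → L0 hit [D]
  6 | W B3 → L0 hit [D]
  7 | R B2 → L2 miss [-]
  8 | R B0 → L0 miss wb→B3 [-]
  9 | R B0 → L0 hit [-]
  10 | R B0 → L0 hit [-]
  11 | W B4 → L1 miss [D]
  12 | R B8 → L2 miss [-]
  13 | W B8 → L2 hit [D]
  14 | R B8 → L2 hit [D]

DIRTY = [4, 8]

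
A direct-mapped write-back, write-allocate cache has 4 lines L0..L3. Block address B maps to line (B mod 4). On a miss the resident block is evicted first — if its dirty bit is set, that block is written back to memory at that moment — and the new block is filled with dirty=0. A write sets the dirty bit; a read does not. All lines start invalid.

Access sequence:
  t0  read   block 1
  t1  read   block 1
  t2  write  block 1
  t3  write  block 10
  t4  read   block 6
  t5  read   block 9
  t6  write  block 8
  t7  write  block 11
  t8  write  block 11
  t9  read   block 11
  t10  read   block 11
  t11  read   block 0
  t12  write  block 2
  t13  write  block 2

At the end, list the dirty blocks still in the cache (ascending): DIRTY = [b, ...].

  0 | R B1 → L1 miss [-]
  1 | R B1 → L1 hit [-]
  2 | W B1 → L1 hit [D]
  3 | W B10 → L2 miss [D]
  4 | R B6 → L2 miss wb→B10 [-]
  5 | R B9 → L1 miss wb→B1 [-]
  6 | W B8 → L0 miss [D]
  7 | W B11 → L3 miss [D]
  8 | W B11 → L3 hit [D]
  9 | R B11 → L3 hit [D]
  10 | R B11 → L3 hit [D]
  11 | R B0 → L0 miss wb→B8 [-]
  12 | W B2 → L2 miss [D]
  13 | W B2 → L2 hit [D]

DIRTY = [2, 11]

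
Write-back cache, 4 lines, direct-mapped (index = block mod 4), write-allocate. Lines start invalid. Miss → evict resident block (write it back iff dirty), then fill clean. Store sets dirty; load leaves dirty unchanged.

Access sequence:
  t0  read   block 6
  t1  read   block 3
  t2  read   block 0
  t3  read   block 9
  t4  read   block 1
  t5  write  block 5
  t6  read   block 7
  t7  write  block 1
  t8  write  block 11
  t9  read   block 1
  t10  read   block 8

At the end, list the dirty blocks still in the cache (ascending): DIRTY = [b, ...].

DIRTY = [1, 11]

0: R B6 → L2 miss [-]
1: R B3 → L3 miss [-]
2: R B0 → L0 miss [-]
3: R B9 → L1 miss [-]
4: R B1 → L1 miss [-]
5: W B5 → L1 miss [D]
6: R B7 → L3 miss [-]
7: W B1 → L1 miss wb→B5 [D]
8: W B11 → L3 miss [D]
9: R B1 → L1 hit [D]
10: R B8 → L0 miss [-]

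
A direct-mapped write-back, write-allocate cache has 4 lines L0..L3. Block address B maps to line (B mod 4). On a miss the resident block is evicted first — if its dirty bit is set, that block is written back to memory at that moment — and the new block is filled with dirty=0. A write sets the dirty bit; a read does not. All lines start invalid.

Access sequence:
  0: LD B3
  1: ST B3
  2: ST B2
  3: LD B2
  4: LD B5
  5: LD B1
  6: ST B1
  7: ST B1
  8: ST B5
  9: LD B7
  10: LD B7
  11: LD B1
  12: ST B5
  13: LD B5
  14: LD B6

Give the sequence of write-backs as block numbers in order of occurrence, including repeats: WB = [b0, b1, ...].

0: R B3 → L3 miss [-]
1: W B3 → L3 hit [D]
2: W B2 → L2 miss [D]
3: R B2 → L2 hit [D]
4: R B5 → L1 miss [-]
5: R B1 → L1 miss [-]
6: W B1 → L1 hit [D]
7: W B1 → L1 hit [D]
8: W B5 → L1 miss wb→B1 [D]
9: R B7 → L3 miss wb→B3 [-]
10: R B7 → L3 hit [-]
11: R B1 → L1 miss wb→B5 [-]
12: W B5 → L1 miss [D]
13: R B5 → L1 hit [D]
14: R B6 → L2 miss wb→B2 [-]

WB = [1, 3, 5, 2]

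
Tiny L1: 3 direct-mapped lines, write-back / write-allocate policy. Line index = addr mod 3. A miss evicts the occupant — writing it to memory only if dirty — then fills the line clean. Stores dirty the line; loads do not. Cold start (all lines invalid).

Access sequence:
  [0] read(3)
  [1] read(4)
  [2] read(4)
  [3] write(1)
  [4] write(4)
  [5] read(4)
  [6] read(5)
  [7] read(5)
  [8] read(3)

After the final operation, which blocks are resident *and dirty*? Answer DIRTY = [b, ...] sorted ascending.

DIRTY = [4]

  0 | R B3 → L0 miss [-]
  1 | R B4 → L1 miss [-]
  2 | R B4 → L1 hit [-]
  3 | W B1 → L1 miss [D]
  4 | W B4 → L1 miss wb→B1 [D]
  5 | R B4 → L1 hit [D]
  6 | R B5 → L2 miss [-]
  7 | R B5 → L2 hit [-]
  8 | R B3 → L0 hit [-]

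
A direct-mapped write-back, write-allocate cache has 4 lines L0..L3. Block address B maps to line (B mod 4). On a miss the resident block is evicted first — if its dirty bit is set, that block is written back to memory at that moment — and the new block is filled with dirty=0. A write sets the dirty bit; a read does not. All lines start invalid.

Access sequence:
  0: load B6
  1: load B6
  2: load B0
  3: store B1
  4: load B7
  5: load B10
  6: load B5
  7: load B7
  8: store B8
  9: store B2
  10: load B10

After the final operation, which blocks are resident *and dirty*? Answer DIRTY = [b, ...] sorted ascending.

  0 | R B6 → L2 miss [-]
  1 | R B6 → L2 hit [-]
  2 | R B0 → L0 miss [-]
  3 | W B1 → L1 miss [D]
  4 | R B7 → L3 miss [-]
  5 | R B10 → L2 miss [-]
  6 | R B5 → L1 miss wb→B1 [-]
  7 | R B7 → L3 hit [-]
  8 | W B8 → L0 miss [D]
  9 | W B2 → L2 miss [D]
  10 | R B10 → L2 miss wb→B2 [-]

DIRTY = [8]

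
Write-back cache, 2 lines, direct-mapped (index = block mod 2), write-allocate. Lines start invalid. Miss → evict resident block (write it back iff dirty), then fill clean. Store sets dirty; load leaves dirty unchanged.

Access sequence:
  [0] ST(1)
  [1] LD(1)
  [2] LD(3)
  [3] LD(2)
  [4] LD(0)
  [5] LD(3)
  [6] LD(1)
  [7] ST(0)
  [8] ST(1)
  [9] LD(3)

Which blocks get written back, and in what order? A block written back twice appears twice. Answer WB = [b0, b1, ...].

0: W B1 → L1 miss [D]
1: R B1 → L1 hit [D]
2: R B3 → L1 miss wb→B1 [-]
3: R B2 → L0 miss [-]
4: R B0 → L0 miss [-]
5: R B3 → L1 hit [-]
6: R B1 → L1 miss [-]
7: W B0 → L0 hit [D]
8: W B1 → L1 hit [D]
9: R B3 → L1 miss wb→B1 [-]

WB = [1, 1]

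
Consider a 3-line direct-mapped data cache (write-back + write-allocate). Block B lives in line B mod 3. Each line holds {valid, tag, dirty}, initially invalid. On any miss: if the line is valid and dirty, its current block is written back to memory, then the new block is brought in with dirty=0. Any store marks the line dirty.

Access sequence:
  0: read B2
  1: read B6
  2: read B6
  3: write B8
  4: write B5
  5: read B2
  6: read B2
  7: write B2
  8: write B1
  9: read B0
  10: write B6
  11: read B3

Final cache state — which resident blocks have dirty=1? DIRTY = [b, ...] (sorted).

DIRTY = [1, 2]

0: R B2 → L2 miss [-]
1: R B6 → L0 miss [-]
2: R B6 → L0 hit [-]
3: W B8 → L2 miss [D]
4: W B5 → L2 miss wb→B8 [D]
5: R B2 → L2 miss wb→B5 [-]
6: R B2 → L2 hit [-]
7: W B2 → L2 hit [D]
8: W B1 → L1 miss [D]
9: R B0 → L0 miss [-]
10: W B6 → L0 miss [D]
11: R B3 → L0 miss wb→B6 [-]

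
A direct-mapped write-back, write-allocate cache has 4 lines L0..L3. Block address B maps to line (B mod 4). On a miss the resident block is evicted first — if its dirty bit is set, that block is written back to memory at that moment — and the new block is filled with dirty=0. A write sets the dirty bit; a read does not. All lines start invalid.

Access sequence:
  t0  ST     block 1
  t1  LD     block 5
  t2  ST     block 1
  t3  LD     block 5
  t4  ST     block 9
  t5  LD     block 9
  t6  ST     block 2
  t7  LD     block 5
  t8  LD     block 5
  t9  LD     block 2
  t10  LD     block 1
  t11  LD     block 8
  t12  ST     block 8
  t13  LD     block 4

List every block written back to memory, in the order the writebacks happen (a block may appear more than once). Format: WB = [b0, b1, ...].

  0 | W B1 → L1 miss [D]
  1 | R B5 → L1 miss wb→B1 [-]
  2 | W B1 → L1 miss [D]
  3 | R B5 → L1 miss wb→B1 [-]
  4 | W B9 → L1 miss [D]
  5 | R B9 → L1 hit [D]
  6 | W B2 → L2 miss [D]
  7 | R B5 → L1 miss wb→B9 [-]
  8 | R B5 → L1 hit [-]
  9 | R B2 → L2 hit [D]
  10 | R B1 → L1 miss [-]
  11 | R B8 → L0 miss [-]
  12 | W B8 → L0 hit [D]
  13 | R B4 → L0 miss wb→B8 [-]

WB = [1, 1, 9, 8]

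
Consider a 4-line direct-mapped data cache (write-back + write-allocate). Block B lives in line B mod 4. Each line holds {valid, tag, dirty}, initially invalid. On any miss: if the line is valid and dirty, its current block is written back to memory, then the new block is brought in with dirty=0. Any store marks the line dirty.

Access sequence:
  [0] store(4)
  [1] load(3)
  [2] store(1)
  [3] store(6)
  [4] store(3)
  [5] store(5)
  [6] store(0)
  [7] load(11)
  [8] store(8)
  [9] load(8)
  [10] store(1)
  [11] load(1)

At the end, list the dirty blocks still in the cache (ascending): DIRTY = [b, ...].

0: W B4 -> L0 miss  d=D]
1: R B3 -> L3 miss  d=-]
2: W B1 -> L1 miss  d=D]
3: W B6 -> L2 miss  d=D]
4: W B3 -> L3 hit  d=D]
5: W B5 -> L1 miss wb->B1  d=D]
6: W B0 -> L0 miss wb->B4  d=D]
7: R B11 -> L3 miss wb->B3  d=-]
8: W B8 -> L0 miss wb->B0  d=D]
9: R B8 -> L0 hit  d=D]
10: W B1 -> L1 miss wb->B5  d=D]
11: R B1 -> L1 hit  d=D]

DIRTY = [1, 6, 8]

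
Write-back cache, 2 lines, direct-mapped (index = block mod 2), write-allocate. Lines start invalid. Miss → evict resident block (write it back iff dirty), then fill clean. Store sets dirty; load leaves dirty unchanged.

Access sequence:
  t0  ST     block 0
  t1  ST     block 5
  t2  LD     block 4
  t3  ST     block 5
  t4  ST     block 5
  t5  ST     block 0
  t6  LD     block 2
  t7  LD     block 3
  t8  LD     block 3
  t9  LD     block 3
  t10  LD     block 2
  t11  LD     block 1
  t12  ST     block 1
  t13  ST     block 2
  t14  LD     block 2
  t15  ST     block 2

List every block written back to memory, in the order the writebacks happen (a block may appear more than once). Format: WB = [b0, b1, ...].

WB = [0, 0, 5]

0: W B0 → L0 miss [D]
1: W B5 → L1 miss [D]
2: R B4 → L0 miss wb→B0 [-]
3: W B5 → L1 hit [D]
4: W B5 → L1 hit [D]
5: W B0 → L0 miss [D]
6: R B2 → L0 miss wb→B0 [-]
7: R B3 → L1 miss wb→B5 [-]
8: R B3 → L1 hit [-]
9: R B3 → L1 hit [-]
10: R B2 → L0 hit [-]
11: R B1 → L1 miss [-]
12: W B1 → L1 hit [D]
13: W B2 → L0 hit [D]
14: R B2 → L0 hit [D]
15: W B2 → L0 hit [D]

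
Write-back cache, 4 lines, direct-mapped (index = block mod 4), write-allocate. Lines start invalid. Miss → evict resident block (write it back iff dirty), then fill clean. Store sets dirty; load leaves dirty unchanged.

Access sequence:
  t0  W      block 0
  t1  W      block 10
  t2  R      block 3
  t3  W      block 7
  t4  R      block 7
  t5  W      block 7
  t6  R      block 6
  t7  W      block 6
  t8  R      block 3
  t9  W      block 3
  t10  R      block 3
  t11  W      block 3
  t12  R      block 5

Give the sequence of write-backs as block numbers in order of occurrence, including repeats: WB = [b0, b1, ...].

  0 | W B0 → L0 miss [D]
  1 | W B10 → L2 miss [D]
  2 | R B3 → L3 miss [-]
  3 | W B7 → L3 miss [D]
  4 | R B7 → L3 hit [D]
  5 | W B7 → L3 hit [D]
  6 | R B6 → L2 miss wb→B10 [-]
  7 | W B6 → L2 hit [D]
  8 | R B3 → L3 miss wb→B7 [-]
  9 | W B3 → L3 hit [D]
  10 | R B3 → L3 hit [D]
  11 | W B3 → L3 hit [D]
  12 | R B5 → L1 miss [-]

WB = [10, 7]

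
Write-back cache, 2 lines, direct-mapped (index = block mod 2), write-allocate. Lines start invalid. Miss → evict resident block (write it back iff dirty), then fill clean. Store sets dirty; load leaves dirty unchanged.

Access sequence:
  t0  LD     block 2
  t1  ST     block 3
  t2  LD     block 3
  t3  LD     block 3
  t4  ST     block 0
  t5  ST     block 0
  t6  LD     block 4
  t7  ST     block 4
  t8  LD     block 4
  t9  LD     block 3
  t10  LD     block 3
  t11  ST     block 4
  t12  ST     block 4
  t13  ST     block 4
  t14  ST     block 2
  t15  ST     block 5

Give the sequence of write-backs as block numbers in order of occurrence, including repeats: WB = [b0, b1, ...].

0: R B2 → L0 miss [-]
1: W B3 → L1 miss [D]
2: R B3 → L1 hit [D]
3: R B3 → L1 hit [D]
4: W B0 → L0 miss [D]
5: W B0 → L0 hit [D]
6: R B4 → L0 miss wb→B0 [-]
7: W B4 → L0 hit [D]
8: R B4 → L0 hit [D]
9: R B3 → L1 hit [D]
10: R B3 → L1 hit [D]
11: W B4 → L0 hit [D]
12: W B4 → L0 hit [D]
13: W B4 → L0 hit [D]
14: W B2 → L0 miss wb→B4 [D]
15: W B5 → L1 miss wb→B3 [D]

WB = [0, 4, 3]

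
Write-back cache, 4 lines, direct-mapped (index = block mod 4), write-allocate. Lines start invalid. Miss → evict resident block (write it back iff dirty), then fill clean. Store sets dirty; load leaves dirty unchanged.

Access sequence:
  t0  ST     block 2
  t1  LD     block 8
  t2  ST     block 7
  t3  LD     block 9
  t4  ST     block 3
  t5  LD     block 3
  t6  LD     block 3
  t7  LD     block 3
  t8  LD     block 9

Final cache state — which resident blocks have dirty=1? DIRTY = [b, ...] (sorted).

DIRTY = [2, 3]

0: W B2 -> L2 miss  d=D]
1: R B8 -> L0 miss  d=-]
2: W B7 -> L3 miss  d=D]
3: R B9 -> L1 miss  d=-]
4: W B3 -> L3 miss wb->B7  d=D]
5: R B3 -> L3 hit  d=D]
6: R B3 -> L3 hit  d=D]
7: R B3 -> L3 hit  d=D]
8: R B9 -> L1 hit  d=-]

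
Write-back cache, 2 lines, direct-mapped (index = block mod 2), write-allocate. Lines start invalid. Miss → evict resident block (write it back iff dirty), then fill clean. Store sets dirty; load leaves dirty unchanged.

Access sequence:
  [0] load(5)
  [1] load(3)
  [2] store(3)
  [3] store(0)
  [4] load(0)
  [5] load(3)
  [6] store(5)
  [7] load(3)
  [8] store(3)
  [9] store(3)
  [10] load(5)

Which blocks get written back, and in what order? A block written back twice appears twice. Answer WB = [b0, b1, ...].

WB = [3, 5, 3]

0: R B5 → L1 miss [-]
1: R B3 → L1 miss [-]
2: W B3 → L1 hit [D]
3: W B0 → L0 miss [D]
4: R B0 → L0 hit [D]
5: R B3 → L1 hit [D]
6: W B5 → L1 miss wb→B3 [D]
7: R B3 → L1 miss wb→B5 [-]
8: W B3 → L1 hit [D]
9: W B3 → L1 hit [D]
10: R B5 → L1 miss wb→B3 [-]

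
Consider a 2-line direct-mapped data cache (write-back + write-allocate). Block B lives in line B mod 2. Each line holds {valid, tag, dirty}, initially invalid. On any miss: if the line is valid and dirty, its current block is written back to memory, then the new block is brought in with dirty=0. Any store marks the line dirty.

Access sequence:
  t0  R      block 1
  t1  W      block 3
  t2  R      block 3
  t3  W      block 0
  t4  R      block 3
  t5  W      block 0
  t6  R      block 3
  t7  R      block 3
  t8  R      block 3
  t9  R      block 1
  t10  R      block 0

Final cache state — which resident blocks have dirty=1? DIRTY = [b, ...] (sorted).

0: R B1 → L1 miss [-]
1: W B3 → L1 miss [D]
2: R B3 → L1 hit [D]
3: W B0 → L0 miss [D]
4: R B3 → L1 hit [D]
5: W B0 → L0 hit [D]
6: R B3 → L1 hit [D]
7: R B3 → L1 hit [D]
8: R B3 → L1 hit [D]
9: R B1 → L1 miss wb→B3 [-]
10: R B0 → L0 hit [D]

DIRTY = [0]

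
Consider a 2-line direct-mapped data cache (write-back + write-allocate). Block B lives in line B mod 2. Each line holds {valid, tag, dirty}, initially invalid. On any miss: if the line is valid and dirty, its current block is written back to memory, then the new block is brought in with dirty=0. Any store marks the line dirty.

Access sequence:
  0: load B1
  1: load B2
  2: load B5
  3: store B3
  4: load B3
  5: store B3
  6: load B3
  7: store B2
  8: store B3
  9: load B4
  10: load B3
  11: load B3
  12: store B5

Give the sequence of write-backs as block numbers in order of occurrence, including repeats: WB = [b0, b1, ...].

WB = [2, 3]

  0 | R B1 → L1 miss [-]
  1 | R B2 → L0 miss [-]
  2 | R B5 → L1 miss [-]
  3 | W B3 → L1 miss [D]
  4 | R B3 → L1 hit [D]
  5 | W B3 → L1 hit [D]
  6 | R B3 → L1 hit [D]
  7 | W B2 → L0 hit [D]
  8 | W B3 → L1 hit [D]
  9 | R B4 → L0 miss wb→B2 [-]
  10 | R B3 → L1 hit [D]
  11 | R B3 → L1 hit [D]
  12 | W B5 → L1 miss wb→B3 [D]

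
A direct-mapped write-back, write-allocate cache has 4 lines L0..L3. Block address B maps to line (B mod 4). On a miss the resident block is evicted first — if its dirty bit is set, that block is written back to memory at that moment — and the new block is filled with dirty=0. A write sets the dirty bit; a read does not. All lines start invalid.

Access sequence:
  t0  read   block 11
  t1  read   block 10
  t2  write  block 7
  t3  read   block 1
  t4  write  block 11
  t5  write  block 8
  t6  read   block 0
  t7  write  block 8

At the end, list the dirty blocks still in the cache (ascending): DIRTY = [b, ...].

0: R B11 -> L3 miss  d=-]
1: R B10 -> L2 miss  d=-]
2: W B7 -> L3 miss  d=D]
3: R B1 -> L1 miss  d=-]
4: W B11 -> L3 miss wb->B7  d=D]
5: W B8 -> L0 miss  d=D]
6: R B0 -> L0 miss wb->B8  d=-]
7: W B8 -> L0 miss  d=D]

DIRTY = [8, 11]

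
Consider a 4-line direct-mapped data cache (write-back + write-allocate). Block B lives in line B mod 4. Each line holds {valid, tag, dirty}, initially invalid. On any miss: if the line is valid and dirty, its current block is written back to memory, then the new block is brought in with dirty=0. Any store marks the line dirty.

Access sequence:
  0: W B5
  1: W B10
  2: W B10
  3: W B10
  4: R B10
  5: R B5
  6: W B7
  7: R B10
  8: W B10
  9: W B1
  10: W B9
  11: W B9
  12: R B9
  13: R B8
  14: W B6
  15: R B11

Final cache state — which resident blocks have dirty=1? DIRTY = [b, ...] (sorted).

DIRTY = [6, 9]

0: W B5 → L1 miss [D]
1: W B10 → L2 miss [D]
2: W B10 → L2 hit [D]
3: W B10 → L2 hit [D]
4: R B10 → L2 hit [D]
5: R B5 → L1 hit [D]
6: W B7 → L3 miss [D]
7: R B10 → L2 hit [D]
8: W B10 → L2 hit [D]
9: W B1 → L1 miss wb→B5 [D]
10: W B9 → L1 miss wb→B1 [D]
11: W B9 → L1 hit [D]
12: R B9 → L1 hit [D]
13: R B8 → L0 miss [-]
14: W B6 → L2 miss wb→B10 [D]
15: R B11 → L3 miss wb→B7 [-]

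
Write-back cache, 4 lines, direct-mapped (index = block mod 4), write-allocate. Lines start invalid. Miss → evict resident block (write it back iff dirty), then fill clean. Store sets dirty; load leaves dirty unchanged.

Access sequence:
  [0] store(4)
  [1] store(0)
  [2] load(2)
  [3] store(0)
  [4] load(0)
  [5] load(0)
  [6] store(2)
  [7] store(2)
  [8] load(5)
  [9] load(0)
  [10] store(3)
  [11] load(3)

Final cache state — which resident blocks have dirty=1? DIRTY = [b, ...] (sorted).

DIRTY = [0, 2, 3]

0: W B4 → L0 miss [D]
1: W B0 → L0 miss wb→B4 [D]
2: R B2 → L2 miss [-]
3: W B0 → L0 hit [D]
4: R B0 → L0 hit [D]
5: R B0 → L0 hit [D]
6: W B2 → L2 hit [D]
7: W B2 → L2 hit [D]
8: R B5 → L1 miss [-]
9: R B0 → L0 hit [D]
10: W B3 → L3 miss [D]
11: R B3 → L3 hit [D]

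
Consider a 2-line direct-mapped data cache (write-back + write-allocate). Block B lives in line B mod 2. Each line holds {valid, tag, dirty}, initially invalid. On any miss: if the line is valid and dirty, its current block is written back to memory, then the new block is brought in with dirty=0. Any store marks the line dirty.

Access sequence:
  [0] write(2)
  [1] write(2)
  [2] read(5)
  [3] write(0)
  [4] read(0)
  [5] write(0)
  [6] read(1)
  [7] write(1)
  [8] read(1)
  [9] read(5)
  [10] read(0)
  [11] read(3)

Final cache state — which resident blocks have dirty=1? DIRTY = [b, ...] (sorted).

DIRTY = [0]

0: W B2 → L0 miss [D]
1: W B2 → L0 hit [D]
2: R B5 → L1 miss [-]
3: W B0 → L0 miss wb→B2 [D]
4: R B0 → L0 hit [D]
5: W B0 → L0 hit [D]
6: R B1 → L1 miss [-]
7: W B1 → L1 hit [D]
8: R B1 → L1 hit [D]
9: R B5 → L1 miss wb→B1 [-]
10: R B0 → L0 hit [D]
11: R B3 → L1 miss [-]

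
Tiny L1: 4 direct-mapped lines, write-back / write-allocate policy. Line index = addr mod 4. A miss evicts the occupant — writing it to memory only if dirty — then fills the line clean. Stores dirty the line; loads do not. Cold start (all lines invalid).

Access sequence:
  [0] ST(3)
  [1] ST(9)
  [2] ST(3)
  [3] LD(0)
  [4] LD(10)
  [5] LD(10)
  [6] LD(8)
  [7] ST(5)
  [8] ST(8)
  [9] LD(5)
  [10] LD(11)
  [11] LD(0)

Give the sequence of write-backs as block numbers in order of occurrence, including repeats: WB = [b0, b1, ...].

WB = [9, 3, 8]

  0 | W B3 → L3 miss [D]
  1 | W B9 → L1 miss [D]
  2 | W B3 → L3 hit [D]
  3 | R B0 → L0 miss [-]
  4 | R B10 → L2 miss [-]
  5 | R B10 → L2 hit [-]
  6 | R B8 → L0 miss [-]
  7 | W B5 → L1 miss wb→B9 [D]
  8 | W B8 → L0 hit [D]
  9 | R B5 → L1 hit [D]
  10 | R B11 → L3 miss wb→B3 [-]
  11 | R B0 → L0 miss wb→B8 [-]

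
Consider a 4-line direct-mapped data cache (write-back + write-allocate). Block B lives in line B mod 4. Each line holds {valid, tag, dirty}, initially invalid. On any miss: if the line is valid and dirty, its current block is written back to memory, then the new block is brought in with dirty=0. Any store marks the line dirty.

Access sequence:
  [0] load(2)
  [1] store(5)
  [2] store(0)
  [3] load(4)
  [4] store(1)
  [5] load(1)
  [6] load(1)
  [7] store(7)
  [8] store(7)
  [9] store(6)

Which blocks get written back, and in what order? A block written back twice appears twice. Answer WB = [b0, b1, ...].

WB = [0, 5]

  0 | R B2 → L2 miss [-]
  1 | W B5 → L1 miss [D]
  2 | W B0 → L0 miss [D]
  3 | R B4 → L0 miss wb→B0 [-]
  4 | W B1 → L1 miss wb→B5 [D]
  5 | R B1 → L1 hit [D]
  6 | R B1 → L1 hit [D]
  7 | W B7 → L3 miss [D]
  8 | W B7 → L3 hit [D]
  9 | W B6 → L2 miss [D]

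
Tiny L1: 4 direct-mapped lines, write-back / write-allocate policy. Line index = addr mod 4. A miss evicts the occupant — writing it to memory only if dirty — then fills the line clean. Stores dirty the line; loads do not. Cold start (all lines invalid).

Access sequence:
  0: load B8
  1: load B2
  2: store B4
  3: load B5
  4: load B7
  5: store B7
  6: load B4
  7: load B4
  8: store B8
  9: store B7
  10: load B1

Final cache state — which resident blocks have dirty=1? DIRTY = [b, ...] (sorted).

0: R B8 -> L0 miss  d=-]
1: R B2 -> L2 miss  d=-]
2: W B4 -> L0 miss  d=D]
3: R B5 -> L1 miss  d=-]
4: R B7 -> L3 miss  d=-]
5: W B7 -> L3 hit  d=D]
6: R B4 -> L0 hit  d=D]
7: R B4 -> L0 hit  d=D]
8: W B8 -> L0 miss wb->B4  d=D]
9: W B7 -> L3 hit  d=D]
10: R B1 -> L1 miss  d=-]

DIRTY = [7, 8]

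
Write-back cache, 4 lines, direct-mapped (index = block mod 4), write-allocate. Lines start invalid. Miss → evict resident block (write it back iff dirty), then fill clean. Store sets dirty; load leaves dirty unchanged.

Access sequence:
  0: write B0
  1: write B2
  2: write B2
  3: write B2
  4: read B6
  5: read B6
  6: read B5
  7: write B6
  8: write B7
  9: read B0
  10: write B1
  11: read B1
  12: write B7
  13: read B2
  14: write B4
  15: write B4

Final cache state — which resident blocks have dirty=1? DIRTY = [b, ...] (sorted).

  0 | W B0 → L0 miss [D]
  1 | W B2 → L2 miss [D]
  2 | W B2 → L2 hit [D]
  3 | W B2 → L2 hit [D]
  4 | R B6 → L2 miss wb→B2 [-]
  5 | R B6 → L2 hit [-]
  6 | R B5 → L1 miss [-]
  7 | W B6 → L2 hit [D]
  8 | W B7 → L3 miss [D]
  9 | R B0 → L0 hit [D]
  10 | W B1 → L1 miss [D]
  11 | R B1 → L1 hit [D]
  12 | W B7 → L3 hit [D]
  13 | R B2 → L2 miss wb→B6 [-]
  14 | W B4 → L0 miss wb→B0 [D]
  15 | W B4 → L0 hit [D]

DIRTY = [1, 4, 7]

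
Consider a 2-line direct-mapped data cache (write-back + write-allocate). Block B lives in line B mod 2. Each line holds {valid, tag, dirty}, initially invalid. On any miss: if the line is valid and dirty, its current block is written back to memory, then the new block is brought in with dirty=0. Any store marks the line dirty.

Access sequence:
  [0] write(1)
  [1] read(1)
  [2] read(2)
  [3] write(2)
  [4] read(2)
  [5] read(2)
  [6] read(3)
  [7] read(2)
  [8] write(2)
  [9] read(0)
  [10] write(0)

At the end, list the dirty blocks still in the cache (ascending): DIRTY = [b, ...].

0: W B1 → L1 miss [D]
1: R B1 → L1 hit [D]
2: R B2 → L0 miss [-]
3: W B2 → L0 hit [D]
4: R B2 → L0 hit [D]
5: R B2 → L0 hit [D]
6: R B3 → L1 miss wb→B1 [-]
7: R B2 → L0 hit [D]
8: W B2 → L0 hit [D]
9: R B0 → L0 miss wb→B2 [-]
10: W B0 → L0 hit [D]

DIRTY = [0]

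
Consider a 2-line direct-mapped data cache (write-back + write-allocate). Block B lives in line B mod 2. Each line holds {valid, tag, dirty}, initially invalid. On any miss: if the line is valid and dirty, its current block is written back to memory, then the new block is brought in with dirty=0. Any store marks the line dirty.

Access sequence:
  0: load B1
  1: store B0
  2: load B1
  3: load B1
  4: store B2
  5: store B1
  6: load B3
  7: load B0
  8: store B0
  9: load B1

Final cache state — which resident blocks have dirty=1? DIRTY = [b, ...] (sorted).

DIRTY = [0]

0: R B1 -> L1 miss  d=-]
1: W B0 -> L0 miss  d=D]
2: R B1 -> L1 hit  d=-]
3: R B1 -> L1 hit  d=-]
4: W B2 -> L0 miss wb->B0  d=D]
5: W B1 -> L1 hit  d=D]
6: R B3 -> L1 miss wb->B1  d=-]
7: R B0 -> L0 miss wb->B2  d=-]
8: W B0 -> L0 hit  d=D]
9: R B1 -> L1 miss  d=-]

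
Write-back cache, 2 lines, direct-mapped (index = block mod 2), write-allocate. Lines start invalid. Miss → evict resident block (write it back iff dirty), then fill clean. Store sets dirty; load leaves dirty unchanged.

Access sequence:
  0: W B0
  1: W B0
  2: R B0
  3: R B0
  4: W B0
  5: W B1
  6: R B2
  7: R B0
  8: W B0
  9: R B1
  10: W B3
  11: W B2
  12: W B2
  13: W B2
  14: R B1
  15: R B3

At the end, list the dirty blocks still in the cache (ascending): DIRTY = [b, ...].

0: W B0 → L0 miss [D]
1: W B0 → L0 hit [D]
2: R B0 → L0 hit [D]
3: R B0 → L0 hit [D]
4: W B0 → L0 hit [D]
5: W B1 → L1 miss [D]
6: R B2 → L0 miss wb→B0 [-]
7: R B0 → L0 miss [-]
8: W B0 → L0 hit [D]
9: R B1 → L1 hit [D]
10: W B3 → L1 miss wb→B1 [D]
11: W B2 → L0 miss wb→B0 [D]
12: W B2 → L0 hit [D]
13: W B2 → L0 hit [D]
14: R B1 → L1 miss wb→B3 [-]
15: R B3 → L1 miss [-]

DIRTY = [2]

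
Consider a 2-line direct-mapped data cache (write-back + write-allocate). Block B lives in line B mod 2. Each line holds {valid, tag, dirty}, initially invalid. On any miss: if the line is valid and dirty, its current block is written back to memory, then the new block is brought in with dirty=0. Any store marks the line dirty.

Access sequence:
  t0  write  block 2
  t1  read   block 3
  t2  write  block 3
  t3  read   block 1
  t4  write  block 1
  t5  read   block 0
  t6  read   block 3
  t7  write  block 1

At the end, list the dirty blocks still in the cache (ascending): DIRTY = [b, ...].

DIRTY = [1]

0: W B2 → L0 miss [D]
1: R B3 → L1 miss [-]
2: W B3 → L1 hit [D]
3: R B1 → L1 miss wb→B3 [-]
4: W B1 → L1 hit [D]
5: R B0 → L0 miss wb→B2 [-]
6: R B3 → L1 miss wb→B1 [-]
7: W B1 → L1 miss [D]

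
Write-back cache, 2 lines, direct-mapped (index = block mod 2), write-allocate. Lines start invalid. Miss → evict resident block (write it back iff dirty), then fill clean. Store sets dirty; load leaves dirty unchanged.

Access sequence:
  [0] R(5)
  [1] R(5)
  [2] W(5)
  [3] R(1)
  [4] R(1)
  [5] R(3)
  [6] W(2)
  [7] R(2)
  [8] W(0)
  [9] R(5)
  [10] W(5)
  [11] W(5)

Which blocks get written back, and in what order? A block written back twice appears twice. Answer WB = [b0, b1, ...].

WB = [5, 2]

0: R B5 → L1 miss [-]
1: R B5 → L1 hit [-]
2: W B5 → L1 hit [D]
3: R B1 → L1 miss wb→B5 [-]
4: R B1 → L1 hit [-]
5: R B3 → L1 miss [-]
6: W B2 → L0 miss [D]
7: R B2 → L0 hit [D]
8: W B0 → L0 miss wb→B2 [D]
9: R B5 → L1 miss [-]
10: W B5 → L1 hit [D]
11: W B5 → L1 hit [D]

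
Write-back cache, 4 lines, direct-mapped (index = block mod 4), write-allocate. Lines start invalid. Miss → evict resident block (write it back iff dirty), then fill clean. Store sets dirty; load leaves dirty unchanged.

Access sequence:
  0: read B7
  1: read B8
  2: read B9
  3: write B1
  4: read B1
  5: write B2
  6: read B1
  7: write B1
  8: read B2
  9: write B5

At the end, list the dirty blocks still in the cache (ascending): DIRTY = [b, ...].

DIRTY = [2, 5]

0: R B7 → L3 miss [-]
1: R B8 → L0 miss [-]
2: R B9 → L1 miss [-]
3: W B1 → L1 miss [D]
4: R B1 → L1 hit [D]
5: W B2 → L2 miss [D]
6: R B1 → L1 hit [D]
7: W B1 → L1 hit [D]
8: R B2 → L2 hit [D]
9: W B5 → L1 miss wb→B1 [D]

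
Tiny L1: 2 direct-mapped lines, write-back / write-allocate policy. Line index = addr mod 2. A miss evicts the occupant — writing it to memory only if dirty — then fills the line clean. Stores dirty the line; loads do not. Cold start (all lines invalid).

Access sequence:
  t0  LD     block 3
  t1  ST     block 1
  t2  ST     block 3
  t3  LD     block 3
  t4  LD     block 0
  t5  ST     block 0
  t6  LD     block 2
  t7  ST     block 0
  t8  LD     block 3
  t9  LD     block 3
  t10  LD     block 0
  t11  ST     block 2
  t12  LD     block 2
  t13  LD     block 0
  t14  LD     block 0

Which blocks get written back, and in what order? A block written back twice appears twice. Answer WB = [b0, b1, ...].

WB = [1, 0, 0, 2]

0: R B3 → L1 miss [-]
1: W B1 → L1 miss [D]
2: W B3 → L1 miss wb→B1 [D]
3: R B3 → L1 hit [D]
4: R B0 → L0 miss [-]
5: W B0 → L0 hit [D]
6: R B2 → L0 miss wb→B0 [-]
7: W B0 → L0 miss [D]
8: R B3 → L1 hit [D]
9: R B3 → L1 hit [D]
10: R B0 → L0 hit [D]
11: W B2 → L0 miss wb→B0 [D]
12: R B2 → L0 hit [D]
13: R B0 → L0 miss wb→B2 [-]
14: R B0 → L0 hit [-]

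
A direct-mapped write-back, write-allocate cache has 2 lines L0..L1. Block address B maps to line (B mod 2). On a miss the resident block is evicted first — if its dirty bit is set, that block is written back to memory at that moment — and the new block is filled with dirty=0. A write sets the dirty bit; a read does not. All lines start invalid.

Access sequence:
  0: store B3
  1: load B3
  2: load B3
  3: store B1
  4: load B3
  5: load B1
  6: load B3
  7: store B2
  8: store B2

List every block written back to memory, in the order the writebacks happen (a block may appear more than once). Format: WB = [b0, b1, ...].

WB = [3, 1]

0: W B3 -> L1 miss  d=D]
1: R B3 -> L1 hit  d=D]
2: R B3 -> L1 hit  d=D]
3: W B1 -> L1 miss wb->B3  d=D]
4: R B3 -> L1 miss wb->B1  d=-]
5: R B1 -> L1 miss  d=-]
6: R B3 -> L1 miss  d=-]
7: W B2 -> L0 miss  d=D]
8: W B2 -> L0 hit  d=D]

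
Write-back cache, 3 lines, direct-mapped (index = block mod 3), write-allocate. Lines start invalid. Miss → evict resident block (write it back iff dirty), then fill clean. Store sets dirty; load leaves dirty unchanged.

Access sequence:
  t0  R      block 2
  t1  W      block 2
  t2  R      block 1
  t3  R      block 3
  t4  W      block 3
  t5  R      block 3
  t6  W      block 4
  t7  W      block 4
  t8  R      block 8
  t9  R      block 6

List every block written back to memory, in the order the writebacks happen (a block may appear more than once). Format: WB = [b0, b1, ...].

WB = [2, 3]

0: R B2 → L2 miss [-]
1: W B2 → L2 hit [D]
2: R B1 → L1 miss [-]
3: R B3 → L0 miss [-]
4: W B3 → L0 hit [D]
5: R B3 → L0 hit [D]
6: W B4 → L1 miss [D]
7: W B4 → L1 hit [D]
8: R B8 → L2 miss wb→B2 [-]
9: R B6 → L0 miss wb→B3 [-]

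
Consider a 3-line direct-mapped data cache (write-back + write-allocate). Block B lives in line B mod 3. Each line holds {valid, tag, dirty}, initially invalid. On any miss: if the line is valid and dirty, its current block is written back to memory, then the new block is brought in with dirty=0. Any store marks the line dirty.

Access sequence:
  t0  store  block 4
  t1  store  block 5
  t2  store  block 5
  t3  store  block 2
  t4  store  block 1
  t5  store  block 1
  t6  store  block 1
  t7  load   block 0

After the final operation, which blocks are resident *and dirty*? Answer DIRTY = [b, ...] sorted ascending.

0: W B4 → L1 miss [D]
1: W B5 → L2 miss [D]
2: W B5 → L2 hit [D]
3: W B2 → L2 miss wb→B5 [D]
4: W B1 → L1 miss wb→B4 [D]
5: W B1 → L1 hit [D]
6: W B1 → L1 hit [D]
7: R B0 → L0 miss [-]

DIRTY = [1, 2]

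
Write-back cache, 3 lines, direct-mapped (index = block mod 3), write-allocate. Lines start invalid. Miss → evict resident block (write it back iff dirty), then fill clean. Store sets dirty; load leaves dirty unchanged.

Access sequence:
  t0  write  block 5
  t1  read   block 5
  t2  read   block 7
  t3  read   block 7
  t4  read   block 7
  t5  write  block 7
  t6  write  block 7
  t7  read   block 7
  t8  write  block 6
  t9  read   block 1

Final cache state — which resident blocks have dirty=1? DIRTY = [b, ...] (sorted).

0: W B5 -> L2 miss  d=D]
1: R B5 -> L2 hit  d=D]
2: R B7 -> L1 miss  d=-]
3: R B7 -> L1 hit  d=-]
4: R B7 -> L1 hit  d=-]
5: W B7 -> L1 hit  d=D]
6: W B7 -> L1 hit  d=D]
7: R B7 -> L1 hit  d=D]
8: W B6 -> L0 miss  d=D]
9: R B1 -> L1 miss wb->B7  d=-]

DIRTY = [5, 6]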